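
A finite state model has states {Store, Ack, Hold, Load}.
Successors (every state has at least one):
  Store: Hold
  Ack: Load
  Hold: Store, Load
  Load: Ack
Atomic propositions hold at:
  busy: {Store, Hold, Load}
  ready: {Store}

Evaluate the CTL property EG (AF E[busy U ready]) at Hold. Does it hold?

Yes

E[busy U ready]: least fixpoint, start Z0 = Sat(ready) = {Store}, add states in Sat(busy) with some successor in Z. Z1 = {Store, Hold}; fixed.
Sat(E[busy U ready]) = {Store, Hold}
AF E[busy U ready]: least fixpoint, start Z0 = {Store, Hold}, add states with every successor in Z. Already a fixed point.
Sat(AF E[busy U ready]) = {Store, Hold}
EG (AF E[busy U ready]): greatest fixpoint, start Z0 = {Store, Hold}, keep only states in Sat with some successor in Z. Already a fixed point.
Sat(EG (AF E[busy U ready])) = {Store, Hold}
Hold ∈ Sat(EG (AF E[busy U ready])) = {Store, Hold}, so the formula holds at Hold.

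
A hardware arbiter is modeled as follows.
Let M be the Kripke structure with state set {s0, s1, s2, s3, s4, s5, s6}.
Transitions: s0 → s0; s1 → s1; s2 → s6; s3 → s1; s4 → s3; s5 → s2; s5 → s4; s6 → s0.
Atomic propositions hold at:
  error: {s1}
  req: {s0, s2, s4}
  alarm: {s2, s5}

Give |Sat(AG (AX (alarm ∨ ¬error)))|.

Sat(¬error) = {s0, s2, s3, s4, s5, s6}
Sat(alarm ∨ ¬error) = {s0, s2, s3, s4, s5, s6}
Sat(AX (alarm ∨ ¬error)) = {s : every successor in {s0, s2, s3, s4, s5, s6}} = {s0, s2, s4, s5, s6}
AG (AX (alarm ∨ ¬error)): greatest fixpoint, start Z0 = {s0, s2, s4, s5, s6}, keep only states in Sat with every successor in Z. Z1 = {s0, s2, s5, s6}; Z2 = {s0, s2, s6}; fixed.
Sat(AG (AX (alarm ∨ ¬error))) = {s0, s2, s6}
|Sat(AG (AX (alarm ∨ ¬error)))| = |{s0, s2, s6}| = 3.

3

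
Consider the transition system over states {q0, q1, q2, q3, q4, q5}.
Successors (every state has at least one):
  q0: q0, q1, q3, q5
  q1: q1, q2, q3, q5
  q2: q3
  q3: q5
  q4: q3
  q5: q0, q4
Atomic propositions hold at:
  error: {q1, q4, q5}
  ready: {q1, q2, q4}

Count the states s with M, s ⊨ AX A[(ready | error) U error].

Sat(ready | error) = {q1, q2, q4, q5}
A[(ready | error) U error]: least fixpoint, start Z0 = Sat(error) = {q1, q4, q5}, add states in Sat(ready | error) with every successor in Z. Already a fixed point.
Sat(A[(ready | error) U error]) = {q1, q4, q5}
Sat(AX A[(ready | error) U error]) = {s : every successor in {q1, q4, q5}} = {q3}
|Sat(AX A[(ready | error) U error])| = |{q3}| = 1.

1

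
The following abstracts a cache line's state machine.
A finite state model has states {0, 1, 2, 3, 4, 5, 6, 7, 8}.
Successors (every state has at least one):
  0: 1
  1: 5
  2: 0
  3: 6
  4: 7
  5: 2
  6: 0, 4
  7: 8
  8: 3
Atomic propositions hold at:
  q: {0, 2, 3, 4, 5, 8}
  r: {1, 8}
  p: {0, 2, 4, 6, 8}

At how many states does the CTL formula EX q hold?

6

Sat(EX q) = {s : some successor in {0, 2, 3, 4, 5, 8}} = {1, 2, 5, 6, 7, 8}
|Sat(EX q)| = |{1, 2, 5, 6, 7, 8}| = 6.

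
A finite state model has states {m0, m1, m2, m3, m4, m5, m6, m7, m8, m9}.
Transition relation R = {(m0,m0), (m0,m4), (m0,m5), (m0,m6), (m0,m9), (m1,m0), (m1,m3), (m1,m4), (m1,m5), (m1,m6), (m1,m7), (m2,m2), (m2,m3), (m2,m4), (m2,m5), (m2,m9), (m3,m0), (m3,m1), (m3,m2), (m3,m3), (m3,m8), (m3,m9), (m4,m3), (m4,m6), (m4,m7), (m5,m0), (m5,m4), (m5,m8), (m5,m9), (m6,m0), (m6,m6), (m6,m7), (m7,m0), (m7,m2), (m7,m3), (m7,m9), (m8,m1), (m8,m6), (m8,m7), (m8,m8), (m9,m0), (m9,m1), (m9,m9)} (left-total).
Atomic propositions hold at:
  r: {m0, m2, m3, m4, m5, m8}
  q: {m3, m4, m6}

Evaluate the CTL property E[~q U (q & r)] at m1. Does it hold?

Sat(~q) = {m0, m1, m2, m5, m7, m8, m9}
Sat(q & r) = {m3, m4}
E[~q U (q & r)]: least fixpoint, start Z0 = Sat((q & r)) = {m3, m4}, add states in Sat(~q) with some successor in Z. Z1 = {m0, m1, m2, m3, m4, m5, m7}; Z2 = {m0, m1, m2, m3, m4, m5, m7, m8, m9}; fixed.
Sat(E[~q U (q & r)]) = {m0, m1, m2, m3, m4, m5, m7, m8, m9}
m1 ∈ Sat(E[~q U (q & r)]) = {m0, m1, m2, m3, m4, m5, m7, m8, m9}, so the formula holds at m1.

Yes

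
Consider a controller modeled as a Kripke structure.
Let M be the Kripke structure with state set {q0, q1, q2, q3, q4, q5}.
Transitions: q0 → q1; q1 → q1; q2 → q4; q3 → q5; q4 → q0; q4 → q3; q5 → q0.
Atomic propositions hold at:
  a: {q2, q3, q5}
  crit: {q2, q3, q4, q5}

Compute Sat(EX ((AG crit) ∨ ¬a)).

{q0, q1, q2, q4, q5}

AG crit: greatest fixpoint, start Z0 = {q2, q3, q4, q5}, keep only states in Sat with every successor in Z. Z1 = {q2, q3}; Z2 = ∅; fixed.
Sat(AG crit) = ∅
Sat(¬a) = {q0, q1, q4}
Sat((AG crit) ∨ ¬a) = {q0, q1, q4}
Sat(EX ((AG crit) ∨ ¬a)) = {s : some successor in {q0, q1, q4}} = {q0, q1, q2, q4, q5}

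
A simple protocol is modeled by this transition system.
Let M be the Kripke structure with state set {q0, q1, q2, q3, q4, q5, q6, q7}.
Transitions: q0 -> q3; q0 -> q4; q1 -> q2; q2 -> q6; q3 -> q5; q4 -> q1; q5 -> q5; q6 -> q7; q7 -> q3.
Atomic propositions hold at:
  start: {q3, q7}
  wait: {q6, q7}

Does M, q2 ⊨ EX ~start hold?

Yes

Sat(~start) = {q0, q1, q2, q4, q5, q6}
Sat(EX ~start) = {s : some successor in {q0, q1, q2, q4, q5, q6}} = {q0, q1, q2, q3, q4, q5}
q2 ∈ Sat(EX ~start) = {q0, q1, q2, q3, q4, q5}, so the formula holds at q2.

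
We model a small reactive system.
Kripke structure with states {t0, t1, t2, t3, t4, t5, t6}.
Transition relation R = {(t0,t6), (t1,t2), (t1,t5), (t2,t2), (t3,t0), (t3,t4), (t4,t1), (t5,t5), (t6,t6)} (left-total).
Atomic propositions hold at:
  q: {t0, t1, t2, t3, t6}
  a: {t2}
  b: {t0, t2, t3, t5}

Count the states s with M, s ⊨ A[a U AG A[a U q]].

3

A[a U q]: least fixpoint, start Z0 = Sat(q) = {t0, t1, t2, t3, t6}, add states in Sat(a) with every successor in Z. Already a fixed point.
Sat(A[a U q]) = {t0, t1, t2, t3, t6}
AG A[a U q]: greatest fixpoint, start Z0 = {t0, t1, t2, t3, t6}, keep only states in Sat with every successor in Z. Z1 = {t0, t2, t6}; fixed.
Sat(AG A[a U q]) = {t0, t2, t6}
A[a U AG A[a U q]]: least fixpoint, start Z0 = Sat(AG A[a U q]) = {t0, t2, t6}, add states in Sat(a) with every successor in Z. Already a fixed point.
Sat(A[a U AG A[a U q]]) = {t0, t2, t6}
|Sat(A[a U AG A[a U q]])| = |{t0, t2, t6}| = 3.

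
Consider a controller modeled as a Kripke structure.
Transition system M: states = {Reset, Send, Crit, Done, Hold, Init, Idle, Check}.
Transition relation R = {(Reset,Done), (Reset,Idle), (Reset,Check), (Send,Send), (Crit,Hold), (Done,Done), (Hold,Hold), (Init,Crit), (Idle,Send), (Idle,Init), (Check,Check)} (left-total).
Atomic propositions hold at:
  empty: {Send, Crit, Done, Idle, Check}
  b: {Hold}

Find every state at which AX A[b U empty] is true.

A[b U empty]: least fixpoint, start Z0 = Sat(empty) = {Send, Crit, Done, Idle, Check}, add states in Sat(b) with every successor in Z. Already a fixed point.
Sat(A[b U empty]) = {Send, Crit, Done, Idle, Check}
Sat(AX A[b U empty]) = {s : every successor in {Send, Crit, Done, Idle, Check}} = {Reset, Send, Done, Init, Check}

{Reset, Send, Done, Init, Check}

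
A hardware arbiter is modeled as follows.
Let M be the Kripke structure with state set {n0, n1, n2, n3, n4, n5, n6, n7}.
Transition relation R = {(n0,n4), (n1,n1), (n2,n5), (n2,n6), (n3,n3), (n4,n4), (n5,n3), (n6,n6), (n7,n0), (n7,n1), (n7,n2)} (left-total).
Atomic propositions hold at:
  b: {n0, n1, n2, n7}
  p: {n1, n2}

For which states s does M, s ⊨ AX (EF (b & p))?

{n1}

Sat(b & p) = {n1, n2}
EF (b & p): least fixpoint, start Z0 = {n1, n2}, add states with some successor in Z. Z1 = {n1, n2, n7}; fixed.
Sat(EF (b & p)) = {n1, n2, n7}
Sat(AX (EF (b & p))) = {s : every successor in {n1, n2, n7}} = {n1}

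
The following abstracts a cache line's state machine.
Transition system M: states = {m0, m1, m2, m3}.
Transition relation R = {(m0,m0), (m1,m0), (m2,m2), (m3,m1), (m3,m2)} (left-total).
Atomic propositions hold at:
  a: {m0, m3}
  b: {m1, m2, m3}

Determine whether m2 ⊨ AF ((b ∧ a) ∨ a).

No

Sat(b ∧ a) = {m3}
Sat((b ∧ a) ∨ a) = {m0, m3}
AF ((b ∧ a) ∨ a): least fixpoint, start Z0 = {m0, m3}, add states with every successor in Z. Z1 = {m0, m1, m3}; fixed.
Sat(AF ((b ∧ a) ∨ a)) = {m0, m1, m3}
m2 ∉ Sat(AF ((b ∧ a) ∨ a)) = {m0, m1, m3}, so the formula does not hold at m2.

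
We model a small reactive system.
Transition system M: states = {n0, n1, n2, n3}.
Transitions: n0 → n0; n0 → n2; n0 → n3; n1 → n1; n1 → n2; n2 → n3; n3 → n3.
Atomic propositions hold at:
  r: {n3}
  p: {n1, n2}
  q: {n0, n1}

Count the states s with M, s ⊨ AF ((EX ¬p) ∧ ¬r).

2

Sat(¬p) = {n0, n3}
Sat(EX ¬p) = {s : some successor in {n0, n3}} = {n0, n2, n3}
Sat(¬r) = {n0, n1, n2}
Sat((EX ¬p) ∧ ¬r) = {n0, n2}
AF ((EX ¬p) ∧ ¬r): least fixpoint, start Z0 = {n0, n2}, add states with every successor in Z. Already a fixed point.
Sat(AF ((EX ¬p) ∧ ¬r)) = {n0, n2}
|Sat(AF ((EX ¬p) ∧ ¬r))| = |{n0, n2}| = 2.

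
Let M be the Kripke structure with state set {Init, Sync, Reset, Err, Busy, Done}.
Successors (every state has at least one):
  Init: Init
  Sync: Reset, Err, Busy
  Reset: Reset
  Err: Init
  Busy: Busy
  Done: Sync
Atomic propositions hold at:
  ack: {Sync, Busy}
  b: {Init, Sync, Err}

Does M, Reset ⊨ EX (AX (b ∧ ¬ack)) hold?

No

Sat(¬ack) = {Init, Reset, Err, Done}
Sat(b ∧ ¬ack) = {Init, Err}
Sat(AX (b ∧ ¬ack)) = {s : every successor in {Init, Err}} = {Init, Err}
Sat(EX (AX (b ∧ ¬ack))) = {s : some successor in {Init, Err}} = {Init, Sync, Err}
Reset ∉ Sat(EX (AX (b ∧ ¬ack))) = {Init, Sync, Err}, so the formula does not hold at Reset.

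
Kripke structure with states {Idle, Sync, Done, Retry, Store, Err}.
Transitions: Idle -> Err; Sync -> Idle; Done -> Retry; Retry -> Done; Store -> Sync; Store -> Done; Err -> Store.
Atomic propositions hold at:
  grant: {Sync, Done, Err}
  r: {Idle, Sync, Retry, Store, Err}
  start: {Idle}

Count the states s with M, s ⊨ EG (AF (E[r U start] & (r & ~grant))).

E[r U start]: least fixpoint, start Z0 = Sat(start) = {Idle}, add states in Sat(r) with some successor in Z. Z1 = {Idle, Sync}; Z2 = {Idle, Sync, Store}; Z3 = {Idle, Sync, Store, Err}; fixed.
Sat(E[r U start]) = {Idle, Sync, Store, Err}
Sat(~grant) = {Idle, Retry, Store}
Sat(r & ~grant) = {Idle, Retry, Store}
Sat(E[r U start] & (r & ~grant)) = {Idle, Store}
AF (E[r U start] & (r & ~grant)): least fixpoint, start Z0 = {Idle, Store}, add states with every successor in Z. Z1 = {Idle, Sync, Store, Err}; fixed.
Sat(AF (E[r U start] & (r & ~grant))) = {Idle, Sync, Store, Err}
EG (AF (E[r U start] & (r & ~grant))): greatest fixpoint, start Z0 = {Idle, Sync, Store, Err}, keep only states in Sat with some successor in Z. Already a fixed point.
Sat(EG (AF (E[r U start] & (r & ~grant)))) = {Idle, Sync, Store, Err}
|Sat(EG (AF (E[r U start] & (r & ~grant))))| = |{Idle, Sync, Store, Err}| = 4.

4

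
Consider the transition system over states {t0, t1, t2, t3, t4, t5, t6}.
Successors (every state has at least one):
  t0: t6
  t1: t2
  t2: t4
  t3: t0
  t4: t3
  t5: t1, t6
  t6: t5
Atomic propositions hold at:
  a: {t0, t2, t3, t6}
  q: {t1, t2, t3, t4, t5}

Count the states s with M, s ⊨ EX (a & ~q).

Sat(~q) = {t0, t6}
Sat(a & ~q) = {t0, t6}
Sat(EX (a & ~q)) = {s : some successor in {t0, t6}} = {t0, t3, t5}
|Sat(EX (a & ~q))| = |{t0, t3, t5}| = 3.

3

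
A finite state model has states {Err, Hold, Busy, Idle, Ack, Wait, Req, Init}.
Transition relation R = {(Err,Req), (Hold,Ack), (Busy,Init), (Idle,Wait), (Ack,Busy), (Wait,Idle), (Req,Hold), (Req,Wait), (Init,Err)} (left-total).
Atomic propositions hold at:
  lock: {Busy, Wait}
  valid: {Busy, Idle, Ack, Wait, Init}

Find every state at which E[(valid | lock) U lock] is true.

Sat(valid | lock) = {Busy, Idle, Ack, Wait, Init}
E[(valid | lock) U lock]: least fixpoint, start Z0 = Sat(lock) = {Busy, Wait}, add states in Sat(valid | lock) with some successor in Z. Z1 = {Busy, Idle, Ack, Wait}; fixed.
Sat(E[(valid | lock) U lock]) = {Busy, Idle, Ack, Wait}

{Busy, Idle, Ack, Wait}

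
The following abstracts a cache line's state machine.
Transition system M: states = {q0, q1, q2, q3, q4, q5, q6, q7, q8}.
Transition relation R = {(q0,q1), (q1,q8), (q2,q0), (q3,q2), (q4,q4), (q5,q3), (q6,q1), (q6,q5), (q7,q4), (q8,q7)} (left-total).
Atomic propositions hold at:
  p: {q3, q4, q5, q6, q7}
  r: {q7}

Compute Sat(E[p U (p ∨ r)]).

{q3, q4, q5, q6, q7}

Sat(p ∨ r) = {q3, q4, q5, q6, q7}
E[p U (p ∨ r)]: least fixpoint, start Z0 = Sat((p ∨ r)) = {q3, q4, q5, q6, q7}, add states in Sat(p) with some successor in Z. Already a fixed point.
Sat(E[p U (p ∨ r)]) = {q3, q4, q5, q6, q7}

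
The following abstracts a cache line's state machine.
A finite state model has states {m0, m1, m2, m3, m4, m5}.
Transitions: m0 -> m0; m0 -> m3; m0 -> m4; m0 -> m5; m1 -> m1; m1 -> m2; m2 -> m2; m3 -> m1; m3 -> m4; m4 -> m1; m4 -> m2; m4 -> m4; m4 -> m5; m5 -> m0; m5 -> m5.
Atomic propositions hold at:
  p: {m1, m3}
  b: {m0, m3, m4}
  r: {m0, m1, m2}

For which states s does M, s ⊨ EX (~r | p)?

Sat(~r) = {m3, m4, m5}
Sat(~r | p) = {m1, m3, m4, m5}
Sat(EX (~r | p)) = {s : some successor in {m1, m3, m4, m5}} = {m0, m1, m3, m4, m5}

{m0, m1, m3, m4, m5}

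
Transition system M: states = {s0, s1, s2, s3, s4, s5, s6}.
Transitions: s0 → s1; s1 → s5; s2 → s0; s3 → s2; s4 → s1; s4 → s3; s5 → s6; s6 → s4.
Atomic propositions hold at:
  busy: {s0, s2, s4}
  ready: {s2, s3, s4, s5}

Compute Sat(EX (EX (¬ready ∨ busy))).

{s1, s2, s3, s4, s5, s6}

Sat(¬ready) = {s0, s1, s6}
Sat(¬ready ∨ busy) = {s0, s1, s2, s4, s6}
Sat(EX (¬ready ∨ busy)) = {s : some successor in {s0, s1, s2, s4, s6}} = {s0, s2, s3, s4, s5, s6}
Sat(EX (EX (¬ready ∨ busy))) = {s : some successor in {s0, s2, s3, s4, s5, s6}} = {s1, s2, s3, s4, s5, s6}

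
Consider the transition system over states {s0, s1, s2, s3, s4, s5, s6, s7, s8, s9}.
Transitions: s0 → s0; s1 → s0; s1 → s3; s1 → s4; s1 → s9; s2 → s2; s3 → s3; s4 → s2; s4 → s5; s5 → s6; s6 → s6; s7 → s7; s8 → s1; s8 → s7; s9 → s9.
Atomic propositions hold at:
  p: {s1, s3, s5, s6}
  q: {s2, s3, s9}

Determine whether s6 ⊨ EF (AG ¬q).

Sat(¬q) = {s0, s1, s4, s5, s6, s7, s8}
AG ¬q: greatest fixpoint, start Z0 = {s0, s1, s4, s5, s6, s7, s8}, keep only states in Sat with every successor in Z. Z1 = {s0, s5, s6, s7, s8}; Z2 = {s0, s5, s6, s7}; fixed.
Sat(AG ¬q) = {s0, s5, s6, s7}
EF (AG ¬q): least fixpoint, start Z0 = {s0, s5, s6, s7}, add states with some successor in Z. Z1 = {s0, s1, s4, s5, s6, s7, s8}; fixed.
Sat(EF (AG ¬q)) = {s0, s1, s4, s5, s6, s7, s8}
s6 ∈ Sat(EF (AG ¬q)) = {s0, s1, s4, s5, s6, s7, s8}, so the formula holds at s6.

Yes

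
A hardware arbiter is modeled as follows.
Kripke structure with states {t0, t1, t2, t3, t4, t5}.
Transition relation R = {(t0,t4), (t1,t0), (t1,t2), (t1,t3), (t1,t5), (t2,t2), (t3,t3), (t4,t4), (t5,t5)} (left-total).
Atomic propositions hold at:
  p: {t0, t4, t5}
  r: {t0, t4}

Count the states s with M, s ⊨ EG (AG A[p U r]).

2

A[p U r]: least fixpoint, start Z0 = Sat(r) = {t0, t4}, add states in Sat(p) with every successor in Z. Already a fixed point.
Sat(A[p U r]) = {t0, t4}
AG A[p U r]: greatest fixpoint, start Z0 = {t0, t4}, keep only states in Sat with every successor in Z. Already a fixed point.
Sat(AG A[p U r]) = {t0, t4}
EG (AG A[p U r]): greatest fixpoint, start Z0 = {t0, t4}, keep only states in Sat with some successor in Z. Already a fixed point.
Sat(EG (AG A[p U r])) = {t0, t4}
|Sat(EG (AG A[p U r]))| = |{t0, t4}| = 2.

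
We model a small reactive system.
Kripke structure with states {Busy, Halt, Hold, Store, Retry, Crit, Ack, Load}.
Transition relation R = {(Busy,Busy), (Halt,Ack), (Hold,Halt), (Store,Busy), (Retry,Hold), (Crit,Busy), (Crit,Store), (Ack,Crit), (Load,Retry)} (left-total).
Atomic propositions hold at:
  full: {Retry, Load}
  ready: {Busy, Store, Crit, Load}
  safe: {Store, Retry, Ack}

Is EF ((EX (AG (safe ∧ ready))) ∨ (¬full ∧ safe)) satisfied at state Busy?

Sat(safe ∧ ready) = {Store}
AG (safe ∧ ready): greatest fixpoint, start Z0 = {Store}, keep only states in Sat with every successor in Z. Z1 = ∅; fixed.
Sat(AG (safe ∧ ready)) = ∅
Sat(EX (AG (safe ∧ ready))) = {s : some successor in ∅} = ∅
Sat(¬full) = {Busy, Halt, Hold, Store, Crit, Ack}
Sat(¬full ∧ safe) = {Store, Ack}
Sat((EX (AG (safe ∧ ready))) ∨ (¬full ∧ safe)) = {Store, Ack}
EF ((EX (AG (safe ∧ ready))) ∨ (¬full ∧ safe)): least fixpoint, start Z0 = {Store, Ack}, add states with some successor in Z. Z1 = {Halt, Store, Crit, Ack}; Z2 = {Halt, Hold, Store, Crit, Ack}; Z3 = {Halt, Hold, Store, Retry, Crit, Ack}; Z4 = {Halt, Hold, Store, Retry, Crit, Ack, Load}; fixed.
Sat(EF ((EX (AG (safe ∧ ready))) ∨ (¬full ∧ safe))) = {Halt, Hold, Store, Retry, Crit, Ack, Load}
Busy ∉ Sat(EF ((EX (AG (safe ∧ ready))) ∨ (¬full ∧ safe))) = {Halt, Hold, Store, Retry, Crit, Ack, Load}, so the formula does not hold at Busy.

No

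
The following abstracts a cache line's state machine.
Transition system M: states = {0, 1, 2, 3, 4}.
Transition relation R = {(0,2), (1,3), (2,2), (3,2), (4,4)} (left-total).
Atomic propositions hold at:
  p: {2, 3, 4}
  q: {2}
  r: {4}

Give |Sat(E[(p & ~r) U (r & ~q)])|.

Sat(~r) = {0, 1, 2, 3}
Sat(p & ~r) = {2, 3}
Sat(~q) = {0, 1, 3, 4}
Sat(r & ~q) = {4}
E[(p & ~r) U (r & ~q)]: least fixpoint, start Z0 = Sat((r & ~q)) = {4}, add states in Sat(p & ~r) with some successor in Z. Already a fixed point.
Sat(E[(p & ~r) U (r & ~q)]) = {4}
|Sat(E[(p & ~r) U (r & ~q)])| = |{4}| = 1.

1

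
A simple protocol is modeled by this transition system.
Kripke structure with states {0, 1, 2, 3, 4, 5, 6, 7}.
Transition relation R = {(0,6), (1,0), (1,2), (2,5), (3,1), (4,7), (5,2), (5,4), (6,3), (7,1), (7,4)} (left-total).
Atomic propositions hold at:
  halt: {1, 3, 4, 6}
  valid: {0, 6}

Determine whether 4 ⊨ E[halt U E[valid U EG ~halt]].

No

Sat(~halt) = {0, 2, 5, 7}
EG ~halt: greatest fixpoint, start Z0 = {0, 2, 5, 7}, keep only states in Sat with some successor in Z. Z1 = {2, 5}; fixed.
Sat(EG ~halt) = {2, 5}
E[valid U EG ~halt]: least fixpoint, start Z0 = Sat(EG ~halt) = {2, 5}, add states in Sat(valid) with some successor in Z. Already a fixed point.
Sat(E[valid U EG ~halt]) = {2, 5}
E[halt U E[valid U EG ~halt]]: least fixpoint, start Z0 = Sat(E[valid U EG ~halt]) = {2, 5}, add states in Sat(halt) with some successor in Z. Z1 = {1, 2, 5}; Z2 = {1, 2, 3, 5}; Z3 = {1, 2, 3, 5, 6}; fixed.
Sat(E[halt U E[valid U EG ~halt]]) = {1, 2, 3, 5, 6}
4 ∉ Sat(E[halt U E[valid U EG ~halt]]) = {1, 2, 3, 5, 6}, so the formula does not hold at 4.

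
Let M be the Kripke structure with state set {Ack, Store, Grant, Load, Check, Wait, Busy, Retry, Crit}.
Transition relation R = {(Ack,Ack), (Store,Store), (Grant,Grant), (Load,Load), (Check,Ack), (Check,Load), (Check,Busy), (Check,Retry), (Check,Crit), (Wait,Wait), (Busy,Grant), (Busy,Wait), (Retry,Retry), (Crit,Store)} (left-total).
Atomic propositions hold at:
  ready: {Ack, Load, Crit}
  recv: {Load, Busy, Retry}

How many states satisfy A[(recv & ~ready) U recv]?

3

Sat(~ready) = {Store, Grant, Check, Wait, Busy, Retry}
Sat(recv & ~ready) = {Busy, Retry}
A[(recv & ~ready) U recv]: least fixpoint, start Z0 = Sat(recv) = {Load, Busy, Retry}, add states in Sat(recv & ~ready) with every successor in Z. Already a fixed point.
Sat(A[(recv & ~ready) U recv]) = {Load, Busy, Retry}
|Sat(A[(recv & ~ready) U recv])| = |{Load, Busy, Retry}| = 3.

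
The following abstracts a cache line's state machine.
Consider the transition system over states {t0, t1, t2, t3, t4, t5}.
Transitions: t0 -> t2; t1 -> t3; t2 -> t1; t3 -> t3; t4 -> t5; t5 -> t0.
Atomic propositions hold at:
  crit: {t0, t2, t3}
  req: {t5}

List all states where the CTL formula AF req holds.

{t4, t5}

AF req: least fixpoint, start Z0 = {t5}, add states with every successor in Z. Z1 = {t4, t5}; fixed.
Sat(AF req) = {t4, t5}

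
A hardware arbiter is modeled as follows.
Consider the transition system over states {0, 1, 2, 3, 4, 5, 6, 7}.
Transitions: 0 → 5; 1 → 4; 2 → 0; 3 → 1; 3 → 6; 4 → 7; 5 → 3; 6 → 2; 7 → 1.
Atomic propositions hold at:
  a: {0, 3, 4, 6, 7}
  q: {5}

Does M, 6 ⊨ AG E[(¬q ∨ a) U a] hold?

Sat(¬q) = {0, 1, 2, 3, 4, 6, 7}
Sat(¬q ∨ a) = {0, 1, 2, 3, 4, 6, 7}
E[(¬q ∨ a) U a]: least fixpoint, start Z0 = Sat(a) = {0, 3, 4, 6, 7}, add states in Sat(¬q ∨ a) with some successor in Z. Z1 = {0, 1, 2, 3, 4, 6, 7}; fixed.
Sat(E[(¬q ∨ a) U a]) = {0, 1, 2, 3, 4, 6, 7}
AG E[(¬q ∨ a) U a]: greatest fixpoint, start Z0 = {0, 1, 2, 3, 4, 6, 7}, keep only states in Sat with every successor in Z. Z1 = {1, 2, 3, 4, 6, 7}; Z2 = {1, 3, 4, 6, 7}; Z3 = {1, 3, 4, 7}; Z4 = {1, 4, 7}; fixed.
Sat(AG E[(¬q ∨ a) U a]) = {1, 4, 7}
6 ∉ Sat(AG E[(¬q ∨ a) U a]) = {1, 4, 7}, so the formula does not hold at 6.

No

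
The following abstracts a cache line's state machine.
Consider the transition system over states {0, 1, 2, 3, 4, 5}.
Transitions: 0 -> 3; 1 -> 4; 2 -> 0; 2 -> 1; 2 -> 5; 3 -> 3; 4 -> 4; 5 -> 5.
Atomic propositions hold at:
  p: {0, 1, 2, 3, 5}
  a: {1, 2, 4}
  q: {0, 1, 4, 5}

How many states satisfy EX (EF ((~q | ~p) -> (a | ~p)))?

4

Sat(~q) = {2, 3}
Sat(~p) = {4}
Sat(~q | ~p) = {2, 3, 4}
Sat(a | ~p) = {1, 2, 4}
Sat((~q | ~p) -> (a | ~p)) = {0, 1, 2, 4, 5}
EF ((~q | ~p) -> (a | ~p)): least fixpoint, start Z0 = {0, 1, 2, 4, 5}, add states with some successor in Z. Already a fixed point.
Sat(EF ((~q | ~p) -> (a | ~p))) = {0, 1, 2, 4, 5}
Sat(EX (EF ((~q | ~p) -> (a | ~p)))) = {s : some successor in {0, 1, 2, 4, 5}} = {1, 2, 4, 5}
|Sat(EX (EF ((~q | ~p) -> (a | ~p))))| = |{1, 2, 4, 5}| = 4.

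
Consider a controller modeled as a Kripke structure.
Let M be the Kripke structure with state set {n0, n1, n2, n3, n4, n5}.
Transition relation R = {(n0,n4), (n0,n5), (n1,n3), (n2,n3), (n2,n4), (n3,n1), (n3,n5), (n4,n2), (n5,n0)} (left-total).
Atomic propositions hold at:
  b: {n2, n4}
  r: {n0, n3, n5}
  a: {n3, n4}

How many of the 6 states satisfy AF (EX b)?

4

Sat(EX b) = {s : some successor in {n2, n4}} = {n0, n2, n4}
AF (EX b): least fixpoint, start Z0 = {n0, n2, n4}, add states with every successor in Z. Z1 = {n0, n2, n4, n5}; fixed.
Sat(AF (EX b)) = {n0, n2, n4, n5}
|Sat(AF (EX b))| = |{n0, n2, n4, n5}| = 4.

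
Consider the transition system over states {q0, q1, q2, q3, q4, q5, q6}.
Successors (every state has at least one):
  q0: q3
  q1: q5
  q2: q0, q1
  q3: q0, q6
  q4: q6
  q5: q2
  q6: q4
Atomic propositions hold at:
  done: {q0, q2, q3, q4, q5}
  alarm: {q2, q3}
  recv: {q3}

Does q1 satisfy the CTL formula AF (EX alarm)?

Yes

Sat(EX alarm) = {s : some successor in {q2, q3}} = {q0, q5}
AF (EX alarm): least fixpoint, start Z0 = {q0, q5}, add states with every successor in Z. Z1 = {q0, q1, q5}; Z2 = {q0, q1, q2, q5}; fixed.
Sat(AF (EX alarm)) = {q0, q1, q2, q5}
q1 ∈ Sat(AF (EX alarm)) = {q0, q1, q2, q5}, so the formula holds at q1.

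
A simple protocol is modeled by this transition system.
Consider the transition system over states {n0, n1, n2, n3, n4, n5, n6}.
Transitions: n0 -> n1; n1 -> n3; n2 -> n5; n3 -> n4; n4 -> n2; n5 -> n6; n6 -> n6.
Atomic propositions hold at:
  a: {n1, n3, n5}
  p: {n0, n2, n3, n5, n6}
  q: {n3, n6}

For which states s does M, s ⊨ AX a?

{n0, n1, n2}

Sat(AX a) = {s : every successor in {n1, n3, n5}} = {n0, n1, n2}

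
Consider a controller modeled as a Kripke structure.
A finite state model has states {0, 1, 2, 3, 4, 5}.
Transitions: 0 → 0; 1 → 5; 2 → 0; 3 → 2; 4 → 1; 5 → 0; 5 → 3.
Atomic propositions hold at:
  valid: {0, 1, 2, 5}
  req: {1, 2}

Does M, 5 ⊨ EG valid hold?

Yes

EG valid: greatest fixpoint, start Z0 = {0, 1, 2, 5}, keep only states in Sat with some successor in Z. Already a fixed point.
Sat(EG valid) = {0, 1, 2, 5}
5 ∈ Sat(EG valid) = {0, 1, 2, 5}, so the formula holds at 5.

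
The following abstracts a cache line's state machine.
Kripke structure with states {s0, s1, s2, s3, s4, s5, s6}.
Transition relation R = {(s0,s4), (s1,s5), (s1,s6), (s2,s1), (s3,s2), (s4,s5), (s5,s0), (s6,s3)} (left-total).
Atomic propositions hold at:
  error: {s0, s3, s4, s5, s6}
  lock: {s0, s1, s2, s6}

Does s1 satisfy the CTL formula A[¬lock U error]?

Sat(¬lock) = {s3, s4, s5}
A[¬lock U error]: least fixpoint, start Z0 = Sat(error) = {s0, s3, s4, s5, s6}, add states in Sat(¬lock) with every successor in Z. Already a fixed point.
Sat(A[¬lock U error]) = {s0, s3, s4, s5, s6}
s1 ∉ Sat(A[¬lock U error]) = {s0, s3, s4, s5, s6}, so the formula does not hold at s1.

No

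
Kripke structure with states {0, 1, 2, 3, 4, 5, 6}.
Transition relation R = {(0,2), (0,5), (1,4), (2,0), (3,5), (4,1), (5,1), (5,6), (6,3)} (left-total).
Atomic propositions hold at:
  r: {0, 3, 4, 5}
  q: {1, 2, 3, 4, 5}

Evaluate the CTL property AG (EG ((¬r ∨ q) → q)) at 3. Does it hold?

Sat(¬r) = {1, 2, 6}
Sat(¬r ∨ q) = {1, 2, 3, 4, 5, 6}
Sat((¬r ∨ q) → q) = {0, 1, 2, 3, 4, 5}
EG ((¬r ∨ q) → q): greatest fixpoint, start Z0 = {0, 1, 2, 3, 4, 5}, keep only states in Sat with some successor in Z. Already a fixed point.
Sat(EG ((¬r ∨ q) → q)) = {0, 1, 2, 3, 4, 5}
AG (EG ((¬r ∨ q) → q)): greatest fixpoint, start Z0 = {0, 1, 2, 3, 4, 5}, keep only states in Sat with every successor in Z. Z1 = {0, 1, 2, 3, 4}; Z2 = {1, 2, 4}; Z3 = {1, 4}; fixed.
Sat(AG (EG ((¬r ∨ q) → q))) = {1, 4}
3 ∉ Sat(AG (EG ((¬r ∨ q) → q))) = {1, 4}, so the formula does not hold at 3.

No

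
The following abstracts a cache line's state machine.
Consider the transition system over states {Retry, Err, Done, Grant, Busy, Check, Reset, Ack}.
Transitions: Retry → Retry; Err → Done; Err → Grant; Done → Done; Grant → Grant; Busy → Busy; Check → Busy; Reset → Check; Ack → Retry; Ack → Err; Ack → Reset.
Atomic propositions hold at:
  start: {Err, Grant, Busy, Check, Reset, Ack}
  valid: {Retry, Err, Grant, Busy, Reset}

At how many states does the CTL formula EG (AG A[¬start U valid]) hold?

3

Sat(¬start) = {Retry, Done}
A[¬start U valid]: least fixpoint, start Z0 = Sat(valid) = {Retry, Err, Grant, Busy, Reset}, add states in Sat(¬start) with every successor in Z. Already a fixed point.
Sat(A[¬start U valid]) = {Retry, Err, Grant, Busy, Reset}
AG A[¬start U valid]: greatest fixpoint, start Z0 = {Retry, Err, Grant, Busy, Reset}, keep only states in Sat with every successor in Z. Z1 = {Retry, Grant, Busy}; fixed.
Sat(AG A[¬start U valid]) = {Retry, Grant, Busy}
EG (AG A[¬start U valid]): greatest fixpoint, start Z0 = {Retry, Grant, Busy}, keep only states in Sat with some successor in Z. Already a fixed point.
Sat(EG (AG A[¬start U valid])) = {Retry, Grant, Busy}
|Sat(EG (AG A[¬start U valid]))| = |{Retry, Grant, Busy}| = 3.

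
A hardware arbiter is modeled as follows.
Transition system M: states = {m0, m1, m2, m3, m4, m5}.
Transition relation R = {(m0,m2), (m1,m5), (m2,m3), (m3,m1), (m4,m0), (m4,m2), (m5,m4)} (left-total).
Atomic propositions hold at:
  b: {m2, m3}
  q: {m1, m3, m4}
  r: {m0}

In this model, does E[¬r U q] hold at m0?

No

Sat(¬r) = {m1, m2, m3, m4, m5}
E[¬r U q]: least fixpoint, start Z0 = Sat(q) = {m1, m3, m4}, add states in Sat(¬r) with some successor in Z. Z1 = {m1, m2, m3, m4, m5}; fixed.
Sat(E[¬r U q]) = {m1, m2, m3, m4, m5}
m0 ∉ Sat(E[¬r U q]) = {m1, m2, m3, m4, m5}, so the formula does not hold at m0.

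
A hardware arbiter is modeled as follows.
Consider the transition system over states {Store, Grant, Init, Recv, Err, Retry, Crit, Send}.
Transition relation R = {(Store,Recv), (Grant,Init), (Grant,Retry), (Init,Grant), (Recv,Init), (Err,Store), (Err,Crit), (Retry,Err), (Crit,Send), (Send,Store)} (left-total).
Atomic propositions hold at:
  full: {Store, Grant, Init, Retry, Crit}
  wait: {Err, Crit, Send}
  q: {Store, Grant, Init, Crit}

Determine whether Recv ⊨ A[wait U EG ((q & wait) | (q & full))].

Sat(q & wait) = {Crit}
Sat(q & full) = {Store, Grant, Init, Crit}
Sat((q & wait) | (q & full)) = {Store, Grant, Init, Crit}
EG ((q & wait) | (q & full)): greatest fixpoint, start Z0 = {Store, Grant, Init, Crit}, keep only states in Sat with some successor in Z. Z1 = {Grant, Init}; fixed.
Sat(EG ((q & wait) | (q & full))) = {Grant, Init}
A[wait U EG ((q & wait) | (q & full))]: least fixpoint, start Z0 = Sat(EG ((q & wait) | (q & full))) = {Grant, Init}, add states in Sat(wait) with every successor in Z. Already a fixed point.
Sat(A[wait U EG ((q & wait) | (q & full))]) = {Grant, Init}
Recv ∉ Sat(A[wait U EG ((q & wait) | (q & full))]) = {Grant, Init}, so the formula does not hold at Recv.

No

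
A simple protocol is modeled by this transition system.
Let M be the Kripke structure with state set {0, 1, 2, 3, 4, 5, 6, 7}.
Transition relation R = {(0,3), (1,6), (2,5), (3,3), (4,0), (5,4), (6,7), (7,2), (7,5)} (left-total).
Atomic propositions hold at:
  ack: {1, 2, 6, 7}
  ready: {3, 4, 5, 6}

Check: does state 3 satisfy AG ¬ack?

Sat(¬ack) = {0, 3, 4, 5}
AG ¬ack: greatest fixpoint, start Z0 = {0, 3, 4, 5}, keep only states in Sat with every successor in Z. Already a fixed point.
Sat(AG ¬ack) = {0, 3, 4, 5}
3 ∈ Sat(AG ¬ack) = {0, 3, 4, 5}, so the formula holds at 3.

Yes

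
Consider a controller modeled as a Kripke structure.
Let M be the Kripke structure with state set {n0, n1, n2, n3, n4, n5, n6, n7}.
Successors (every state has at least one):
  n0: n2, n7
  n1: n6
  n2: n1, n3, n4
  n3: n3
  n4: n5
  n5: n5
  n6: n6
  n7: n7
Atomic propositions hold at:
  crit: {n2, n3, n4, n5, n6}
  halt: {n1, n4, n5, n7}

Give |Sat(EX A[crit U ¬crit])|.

3

Sat(¬crit) = {n0, n1, n7}
A[crit U ¬crit]: least fixpoint, start Z0 = Sat(¬crit) = {n0, n1, n7}, add states in Sat(crit) with every successor in Z. Already a fixed point.
Sat(A[crit U ¬crit]) = {n0, n1, n7}
Sat(EX A[crit U ¬crit]) = {s : some successor in {n0, n1, n7}} = {n0, n2, n7}
|Sat(EX A[crit U ¬crit])| = |{n0, n2, n7}| = 3.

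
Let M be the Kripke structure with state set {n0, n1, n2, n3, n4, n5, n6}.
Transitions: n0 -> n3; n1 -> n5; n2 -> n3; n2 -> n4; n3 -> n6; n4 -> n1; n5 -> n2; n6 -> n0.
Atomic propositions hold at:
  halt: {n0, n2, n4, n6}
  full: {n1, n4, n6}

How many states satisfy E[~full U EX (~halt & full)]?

3

Sat(~full) = {n0, n2, n3, n5}
Sat(~halt) = {n1, n3, n5}
Sat(~halt & full) = {n1}
Sat(EX (~halt & full)) = {s : some successor in {n1}} = {n4}
E[~full U EX (~halt & full)]: least fixpoint, start Z0 = Sat(EX (~halt & full)) = {n4}, add states in Sat(~full) with some successor in Z. Z1 = {n2, n4}; Z2 = {n2, n4, n5}; fixed.
Sat(E[~full U EX (~halt & full)]) = {n2, n4, n5}
|Sat(E[~full U EX (~halt & full)])| = |{n2, n4, n5}| = 3.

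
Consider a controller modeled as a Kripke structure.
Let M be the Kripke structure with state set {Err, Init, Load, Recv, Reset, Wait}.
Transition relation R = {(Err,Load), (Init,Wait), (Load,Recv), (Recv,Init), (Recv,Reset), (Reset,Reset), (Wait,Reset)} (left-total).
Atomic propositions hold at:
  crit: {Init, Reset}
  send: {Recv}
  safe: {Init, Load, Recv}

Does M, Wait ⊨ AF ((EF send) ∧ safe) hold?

EF send: least fixpoint, start Z0 = {Recv}, add states with some successor in Z. Z1 = {Load, Recv}; Z2 = {Err, Load, Recv}; fixed.
Sat(EF send) = {Err, Load, Recv}
Sat((EF send) ∧ safe) = {Load, Recv}
AF ((EF send) ∧ safe): least fixpoint, start Z0 = {Load, Recv}, add states with every successor in Z. Z1 = {Err, Load, Recv}; fixed.
Sat(AF ((EF send) ∧ safe)) = {Err, Load, Recv}
Wait ∉ Sat(AF ((EF send) ∧ safe)) = {Err, Load, Recv}, so the formula does not hold at Wait.

No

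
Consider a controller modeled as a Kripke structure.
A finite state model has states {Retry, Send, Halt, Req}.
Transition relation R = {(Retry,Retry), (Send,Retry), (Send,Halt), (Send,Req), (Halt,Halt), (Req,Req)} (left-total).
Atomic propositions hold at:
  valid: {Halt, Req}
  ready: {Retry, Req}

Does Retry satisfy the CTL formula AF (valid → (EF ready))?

EF ready: least fixpoint, start Z0 = {Retry, Req}, add states with some successor in Z. Z1 = {Retry, Send, Req}; fixed.
Sat(EF ready) = {Retry, Send, Req}
Sat(valid → (EF ready)) = {Retry, Send, Req}
AF (valid → (EF ready)): least fixpoint, start Z0 = {Retry, Send, Req}, add states with every successor in Z. Already a fixed point.
Sat(AF (valid → (EF ready))) = {Retry, Send, Req}
Retry ∈ Sat(AF (valid → (EF ready))) = {Retry, Send, Req}, so the formula holds at Retry.

Yes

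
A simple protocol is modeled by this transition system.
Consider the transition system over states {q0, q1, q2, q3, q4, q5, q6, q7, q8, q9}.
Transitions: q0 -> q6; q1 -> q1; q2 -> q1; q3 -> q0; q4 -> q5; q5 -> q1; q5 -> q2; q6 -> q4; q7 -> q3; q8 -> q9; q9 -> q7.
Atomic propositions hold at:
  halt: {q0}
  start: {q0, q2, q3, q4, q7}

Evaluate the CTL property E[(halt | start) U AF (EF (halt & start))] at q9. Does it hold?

Yes

Sat(halt | start) = {q0, q2, q3, q4, q7}
Sat(halt & start) = {q0}
EF (halt & start): least fixpoint, start Z0 = {q0}, add states with some successor in Z. Z1 = {q0, q3}; Z2 = {q0, q3, q7}; Z3 = {q0, q3, q7, q9}; Z4 = {q0, q3, q7, q8, q9}; fixed.
Sat(EF (halt & start)) = {q0, q3, q7, q8, q9}
AF (EF (halt & start)): least fixpoint, start Z0 = {q0, q3, q7, q8, q9}, add states with every successor in Z. Already a fixed point.
Sat(AF (EF (halt & start))) = {q0, q3, q7, q8, q9}
E[(halt | start) U AF (EF (halt & start))]: least fixpoint, start Z0 = Sat(AF (EF (halt & start))) = {q0, q3, q7, q8, q9}, add states in Sat(halt | start) with some successor in Z. Already a fixed point.
Sat(E[(halt | start) U AF (EF (halt & start))]) = {q0, q3, q7, q8, q9}
q9 ∈ Sat(E[(halt | start) U AF (EF (halt & start))]) = {q0, q3, q7, q8, q9}, so the formula holds at q9.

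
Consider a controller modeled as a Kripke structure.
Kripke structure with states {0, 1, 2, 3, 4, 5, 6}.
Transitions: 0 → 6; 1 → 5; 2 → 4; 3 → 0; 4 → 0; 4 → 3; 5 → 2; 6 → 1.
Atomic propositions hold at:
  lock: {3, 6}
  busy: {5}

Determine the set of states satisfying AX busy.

{1}

Sat(AX busy) = {s : every successor in {5}} = {1}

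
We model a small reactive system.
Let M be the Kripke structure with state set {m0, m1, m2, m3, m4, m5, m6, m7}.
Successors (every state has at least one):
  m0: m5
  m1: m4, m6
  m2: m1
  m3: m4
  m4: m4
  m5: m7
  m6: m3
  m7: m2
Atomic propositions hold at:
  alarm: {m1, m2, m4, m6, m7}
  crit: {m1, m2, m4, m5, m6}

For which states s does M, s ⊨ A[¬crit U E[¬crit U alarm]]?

Sat(¬crit) = {m0, m3, m7}
E[¬crit U alarm]: least fixpoint, start Z0 = Sat(alarm) = {m1, m2, m4, m6, m7}, add states in Sat(¬crit) with some successor in Z. Z1 = {m1, m2, m3, m4, m6, m7}; fixed.
Sat(E[¬crit U alarm]) = {m1, m2, m3, m4, m6, m7}
A[¬crit U E[¬crit U alarm]]: least fixpoint, start Z0 = Sat(E[¬crit U alarm]) = {m1, m2, m3, m4, m6, m7}, add states in Sat(¬crit) with every successor in Z. Already a fixed point.
Sat(A[¬crit U E[¬crit U alarm]]) = {m1, m2, m3, m4, m6, m7}

{m1, m2, m3, m4, m6, m7}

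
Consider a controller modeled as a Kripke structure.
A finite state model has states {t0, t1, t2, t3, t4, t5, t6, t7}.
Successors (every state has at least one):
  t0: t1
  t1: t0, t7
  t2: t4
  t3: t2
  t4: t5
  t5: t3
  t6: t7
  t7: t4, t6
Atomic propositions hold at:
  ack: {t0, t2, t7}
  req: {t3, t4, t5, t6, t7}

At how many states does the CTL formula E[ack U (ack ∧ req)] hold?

1

Sat(ack ∧ req) = {t7}
E[ack U (ack ∧ req)]: least fixpoint, start Z0 = Sat((ack ∧ req)) = {t7}, add states in Sat(ack) with some successor in Z. Already a fixed point.
Sat(E[ack U (ack ∧ req)]) = {t7}
|Sat(E[ack U (ack ∧ req)])| = |{t7}| = 1.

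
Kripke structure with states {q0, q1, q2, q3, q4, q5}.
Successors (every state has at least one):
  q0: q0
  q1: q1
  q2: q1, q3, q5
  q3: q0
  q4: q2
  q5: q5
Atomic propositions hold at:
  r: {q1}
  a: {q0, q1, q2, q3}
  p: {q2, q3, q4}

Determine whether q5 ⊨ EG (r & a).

Sat(r & a) = {q1}
EG (r & a): greatest fixpoint, start Z0 = {q1}, keep only states in Sat with some successor in Z. Already a fixed point.
Sat(EG (r & a)) = {q1}
q5 ∉ Sat(EG (r & a)) = {q1}, so the formula does not hold at q5.

No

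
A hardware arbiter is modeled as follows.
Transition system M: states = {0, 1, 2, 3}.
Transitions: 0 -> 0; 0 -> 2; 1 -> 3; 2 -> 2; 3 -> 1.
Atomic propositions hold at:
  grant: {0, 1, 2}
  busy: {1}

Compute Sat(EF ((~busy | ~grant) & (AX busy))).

Sat(~busy) = {0, 2, 3}
Sat(~grant) = {3}
Sat(~busy | ~grant) = {0, 2, 3}
Sat(AX busy) = {s : every successor in {1}} = {3}
Sat((~busy | ~grant) & (AX busy)) = {3}
EF ((~busy | ~grant) & (AX busy)): least fixpoint, start Z0 = {3}, add states with some successor in Z. Z1 = {1, 3}; fixed.
Sat(EF ((~busy | ~grant) & (AX busy))) = {1, 3}

{1, 3}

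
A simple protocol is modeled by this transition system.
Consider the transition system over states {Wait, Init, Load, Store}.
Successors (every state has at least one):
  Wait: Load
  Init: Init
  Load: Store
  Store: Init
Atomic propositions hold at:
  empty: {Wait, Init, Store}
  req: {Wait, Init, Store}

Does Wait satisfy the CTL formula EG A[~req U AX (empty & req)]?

Sat(~req) = {Load}
Sat(empty & req) = {Wait, Init, Store}
Sat(AX (empty & req)) = {s : every successor in {Wait, Init, Store}} = {Init, Load, Store}
A[~req U AX (empty & req)]: least fixpoint, start Z0 = Sat(AX (empty & req)) = {Init, Load, Store}, add states in Sat(~req) with every successor in Z. Already a fixed point.
Sat(A[~req U AX (empty & req)]) = {Init, Load, Store}
EG A[~req U AX (empty & req)]: greatest fixpoint, start Z0 = {Init, Load, Store}, keep only states in Sat with some successor in Z. Already a fixed point.
Sat(EG A[~req U AX (empty & req)]) = {Init, Load, Store}
Wait ∉ Sat(EG A[~req U AX (empty & req)]) = {Init, Load, Store}, so the formula does not hold at Wait.

No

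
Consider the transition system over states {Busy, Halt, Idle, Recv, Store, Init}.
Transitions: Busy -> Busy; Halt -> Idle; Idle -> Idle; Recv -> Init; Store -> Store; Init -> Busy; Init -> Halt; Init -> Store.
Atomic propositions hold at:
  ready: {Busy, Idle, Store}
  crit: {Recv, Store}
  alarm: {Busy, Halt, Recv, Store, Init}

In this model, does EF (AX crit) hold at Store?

Sat(AX crit) = {s : every successor in {Recv, Store}} = {Store}
EF (AX crit): least fixpoint, start Z0 = {Store}, add states with some successor in Z. Z1 = {Store, Init}; Z2 = {Recv, Store, Init}; fixed.
Sat(EF (AX crit)) = {Recv, Store, Init}
Store ∈ Sat(EF (AX crit)) = {Recv, Store, Init}, so the formula holds at Store.

Yes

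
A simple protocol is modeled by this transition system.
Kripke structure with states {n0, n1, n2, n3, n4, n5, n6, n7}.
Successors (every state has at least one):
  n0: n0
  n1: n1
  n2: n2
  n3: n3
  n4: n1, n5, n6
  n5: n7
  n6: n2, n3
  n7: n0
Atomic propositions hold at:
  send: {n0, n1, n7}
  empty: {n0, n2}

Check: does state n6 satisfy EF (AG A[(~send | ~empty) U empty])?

Sat(~send) = {n2, n3, n4, n5, n6}
Sat(~empty) = {n1, n3, n4, n5, n6, n7}
Sat(~send | ~empty) = {n1, n2, n3, n4, n5, n6, n7}
A[(~send | ~empty) U empty]: least fixpoint, start Z0 = Sat(empty) = {n0, n2}, add states in Sat(~send | ~empty) with every successor in Z. Z1 = {n0, n2, n7}; Z2 = {n0, n2, n5, n7}; fixed.
Sat(A[(~send | ~empty) U empty]) = {n0, n2, n5, n7}
AG A[(~send | ~empty) U empty]: greatest fixpoint, start Z0 = {n0, n2, n5, n7}, keep only states in Sat with every successor in Z. Already a fixed point.
Sat(AG A[(~send | ~empty) U empty]) = {n0, n2, n5, n7}
EF (AG A[(~send | ~empty) U empty]): least fixpoint, start Z0 = {n0, n2, n5, n7}, add states with some successor in Z. Z1 = {n0, n2, n4, n5, n6, n7}; fixed.
Sat(EF (AG A[(~send | ~empty) U empty])) = {n0, n2, n4, n5, n6, n7}
n6 ∈ Sat(EF (AG A[(~send | ~empty) U empty])) = {n0, n2, n4, n5, n6, n7}, so the formula holds at n6.

Yes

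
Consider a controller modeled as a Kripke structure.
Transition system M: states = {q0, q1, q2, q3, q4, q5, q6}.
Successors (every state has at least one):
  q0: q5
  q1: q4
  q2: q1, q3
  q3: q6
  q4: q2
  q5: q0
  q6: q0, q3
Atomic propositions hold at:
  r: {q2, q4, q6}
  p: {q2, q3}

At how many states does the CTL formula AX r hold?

Sat(AX r) = {s : every successor in {q2, q4, q6}} = {q1, q3, q4}
|Sat(AX r)| = |{q1, q3, q4}| = 3.

3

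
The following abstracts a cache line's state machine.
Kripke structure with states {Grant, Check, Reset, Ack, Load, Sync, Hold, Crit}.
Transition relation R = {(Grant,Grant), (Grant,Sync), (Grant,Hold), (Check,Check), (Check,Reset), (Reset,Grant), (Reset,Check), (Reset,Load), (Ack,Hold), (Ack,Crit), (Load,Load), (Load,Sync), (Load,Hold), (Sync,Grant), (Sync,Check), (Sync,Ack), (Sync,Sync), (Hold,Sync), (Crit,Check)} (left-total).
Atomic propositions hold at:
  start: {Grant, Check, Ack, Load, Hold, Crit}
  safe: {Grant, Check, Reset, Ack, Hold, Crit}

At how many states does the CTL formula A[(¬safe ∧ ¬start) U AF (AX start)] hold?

Sat(¬safe) = {Load, Sync}
Sat(¬start) = {Reset, Sync}
Sat(¬safe ∧ ¬start) = {Sync}
Sat(AX start) = {s : every successor in {Grant, Check, Ack, Load, Hold, Crit}} = {Reset, Ack, Crit}
AF (AX start): least fixpoint, start Z0 = {Reset, Ack, Crit}, add states with every successor in Z. Already a fixed point.
Sat(AF (AX start)) = {Reset, Ack, Crit}
A[(¬safe ∧ ¬start) U AF (AX start)]: least fixpoint, start Z0 = Sat(AF (AX start)) = {Reset, Ack, Crit}, add states in Sat(¬safe ∧ ¬start) with every successor in Z. Already a fixed point.
Sat(A[(¬safe ∧ ¬start) U AF (AX start)]) = {Reset, Ack, Crit}
|Sat(A[(¬safe ∧ ¬start) U AF (AX start)])| = |{Reset, Ack, Crit}| = 3.

3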